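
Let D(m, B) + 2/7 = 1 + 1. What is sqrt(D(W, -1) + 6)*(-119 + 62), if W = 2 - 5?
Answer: -171*sqrt(42)/7 ≈ -158.32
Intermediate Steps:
W = -3
D(m, B) = 12/7 (D(m, B) = -2/7 + (1 + 1) = -2/7 + 2 = 12/7)
sqrt(D(W, -1) + 6)*(-119 + 62) = sqrt(12/7 + 6)*(-119 + 62) = sqrt(54/7)*(-57) = (3*sqrt(42)/7)*(-57) = -171*sqrt(42)/7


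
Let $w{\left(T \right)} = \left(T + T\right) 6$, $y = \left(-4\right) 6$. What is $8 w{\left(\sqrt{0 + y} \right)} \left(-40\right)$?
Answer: $- 7680 i \sqrt{6} \approx - 18812.0 i$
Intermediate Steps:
$y = -24$
$w{\left(T \right)} = 12 T$ ($w{\left(T \right)} = 2 T 6 = 12 T$)
$8 w{\left(\sqrt{0 + y} \right)} \left(-40\right) = 8 \cdot 12 \sqrt{0 - 24} \left(-40\right) = 8 \cdot 12 \sqrt{-24} \left(-40\right) = 8 \cdot 12 \cdot 2 i \sqrt{6} \left(-40\right) = 8 \cdot 24 i \sqrt{6} \left(-40\right) = 192 i \sqrt{6} \left(-40\right) = - 7680 i \sqrt{6}$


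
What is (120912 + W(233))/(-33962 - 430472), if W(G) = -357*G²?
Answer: 19260261/464434 ≈ 41.470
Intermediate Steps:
(120912 + W(233))/(-33962 - 430472) = (120912 - 357*233²)/(-33962 - 430472) = (120912 - 357*54289)/(-464434) = (120912 - 19381173)*(-1/464434) = -19260261*(-1/464434) = 19260261/464434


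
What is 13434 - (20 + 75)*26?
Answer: 10964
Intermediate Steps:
13434 - (20 + 75)*26 = 13434 - 95*26 = 13434 - 1*2470 = 13434 - 2470 = 10964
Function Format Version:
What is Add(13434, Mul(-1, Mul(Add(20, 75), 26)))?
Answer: 10964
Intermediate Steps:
Add(13434, Mul(-1, Mul(Add(20, 75), 26))) = Add(13434, Mul(-1, Mul(95, 26))) = Add(13434, Mul(-1, 2470)) = Add(13434, -2470) = 10964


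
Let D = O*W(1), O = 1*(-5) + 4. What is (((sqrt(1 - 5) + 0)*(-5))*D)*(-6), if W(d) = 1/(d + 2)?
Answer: -20*I ≈ -20.0*I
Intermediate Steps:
O = -1 (O = -5 + 4 = -1)
W(d) = 1/(2 + d)
D = -1/3 (D = -1/(2 + 1) = -1/3 ≈ -0.33333)
(((sqrt(1 - 5) + 0)*(-5))*D)*(-6) = (((sqrt(1 - 5) + 0)*(-5))*(-1/3))*(-6) = (((sqrt(-4) + 0)*(-5))*(-1/3))*(-6) = (((2*I + 0)*(-5))*(-1/3))*(-6) = (((2*I)*(-5))*(-1/3))*(-6) = (-10*I*(-1/3))*(-6) = (10*I/3)*(-6) = -20*I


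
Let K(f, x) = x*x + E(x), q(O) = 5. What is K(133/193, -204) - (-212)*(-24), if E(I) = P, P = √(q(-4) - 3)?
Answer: 36528 + √2 ≈ 36529.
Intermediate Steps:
P = √2 (P = √(5 - 3) = √2 ≈ 1.4142)
E(I) = √2
K(f, x) = √2 + x² (K(f, x) = x*x + √2 = x² + √2 = √2 + x²)
K(133/193, -204) - (-212)*(-24) = (√2 + (-204)²) - (-212)*(-24) = (√2 + 41616) - 1*5088 = (41616 + √2) - 5088 = 36528 + √2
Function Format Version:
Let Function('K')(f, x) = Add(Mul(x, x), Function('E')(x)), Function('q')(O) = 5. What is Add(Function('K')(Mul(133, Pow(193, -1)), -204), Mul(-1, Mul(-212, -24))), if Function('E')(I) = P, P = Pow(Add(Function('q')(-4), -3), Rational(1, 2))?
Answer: Add(36528, Pow(2, Rational(1, 2))) ≈ 36529.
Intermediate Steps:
P = Pow(2, Rational(1, 2)) (P = Pow(Add(5, -3), Rational(1, 2)) = Pow(2, Rational(1, 2)) ≈ 1.4142)
Function('E')(I) = Pow(2, Rational(1, 2))
Function('K')(f, x) = Add(Pow(2, Rational(1, 2)), Pow(x, 2)) (Function('K')(f, x) = Add(Mul(x, x), Pow(2, Rational(1, 2))) = Add(Pow(x, 2), Pow(2, Rational(1, 2))) = Add(Pow(2, Rational(1, 2)), Pow(x, 2)))
Add(Function('K')(Mul(133, Pow(193, -1)), -204), Mul(-1, Mul(-212, -24))) = Add(Add(Pow(2, Rational(1, 2)), Pow(-204, 2)), Mul(-1, Mul(-212, -24))) = Add(Add(Pow(2, Rational(1, 2)), 41616), Mul(-1, 5088)) = Add(Add(41616, Pow(2, Rational(1, 2))), -5088) = Add(36528, Pow(2, Rational(1, 2)))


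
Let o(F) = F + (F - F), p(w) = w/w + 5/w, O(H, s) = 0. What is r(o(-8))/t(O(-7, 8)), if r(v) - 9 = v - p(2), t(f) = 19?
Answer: -5/38 ≈ -0.13158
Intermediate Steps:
p(w) = 1 + 5/w
o(F) = F (o(F) = F + 0 = F)
r(v) = 11/2 + v (r(v) = 9 + (v - (5 + 2)/2) = 9 + (v - 7/2) = 9 + (-7/2 + v) = 11/2 + v)
r(o(-8))/t(O(-7, 8)) = (11/2 - 8)/19 = -5/2*1/19 = -5/38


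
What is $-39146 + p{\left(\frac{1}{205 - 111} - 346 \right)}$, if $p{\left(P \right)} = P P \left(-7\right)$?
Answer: $- \frac{7750112759}{8836} \approx -8.7711 \cdot 10^{5}$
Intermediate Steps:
$p{\left(P \right)} = - 7 P^{2}$ ($p{\left(P \right)} = P^{2} \left(-7\right) = - 7 P^{2}$)
$-39146 + p{\left(\frac{1}{205 - 111} - 346 \right)} = -39146 - 7 \left(\frac{1}{205 - 111} - 346\right)^{2} = -39146 - 7 \left(\frac{1}{94} - 346\right)^{2} = -39146 - 7 \left(- \frac{32523}{94}\right)^{2} = -39146 - \frac{7404218703}{8836} = - \frac{7750112759}{8836}$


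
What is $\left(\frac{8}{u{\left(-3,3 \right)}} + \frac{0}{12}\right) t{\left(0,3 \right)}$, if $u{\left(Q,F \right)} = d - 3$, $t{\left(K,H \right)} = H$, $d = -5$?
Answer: $-3$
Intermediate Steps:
$u{\left(Q,F \right)} = -8$ ($u{\left(Q,F \right)} = -5 - 3 = -8$)
$\left(\frac{8}{u{\left(-3,3 \right)}} + \frac{0}{12}\right) t{\left(0,3 \right)} = \left(\frac{8}{-8} + \frac{0}{12}\right) 3 = \left(8 \left(- \frac{1}{8}\right) + 0 \cdot \frac{1}{12}\right) 3 = \left(-1 + 0\right) 3 = \left(-1\right) 3 = -3$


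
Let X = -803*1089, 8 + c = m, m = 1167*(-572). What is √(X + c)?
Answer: I*√1541999 ≈ 1241.8*I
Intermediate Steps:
m = -667524
c = -667532 (c = -8 - 667524 = -667532)
X = -874467
√(X + c) = √(-874467 - 667532) = √(-1541999) = I*√1541999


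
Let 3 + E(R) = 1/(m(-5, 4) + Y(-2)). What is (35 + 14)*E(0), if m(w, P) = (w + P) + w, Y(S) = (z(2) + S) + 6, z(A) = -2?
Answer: -637/4 ≈ -159.25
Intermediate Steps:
Y(S) = 4 + S (Y(S) = (-2 + S) + 6 = 4 + S)
m(w, P) = P + 2*w (m(w, P) = (P + w) + w = P + 2*w)
E(R) = -13/4 (E(R) = -3 + 1/((4 + 2*(-5)) + (4 - 2)) = -3 + 1/((4 - 10) + 2) = -3 + 1/(-6 + 2) = -3 + 1/(-4) = -3 - ¼ = -13/4)
(35 + 14)*E(0) = (35 + 14)*(-13/4) = 49*(-13/4) = -637/4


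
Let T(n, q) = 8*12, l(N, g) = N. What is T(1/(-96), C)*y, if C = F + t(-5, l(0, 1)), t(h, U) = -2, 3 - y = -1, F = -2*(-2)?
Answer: 384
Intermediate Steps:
F = 4
y = 4 (y = 3 - 1*(-1) = 3 + 1 = 4)
C = 2 (C = 4 - 2 = 2)
T(n, q) = 96
T(1/(-96), C)*y = 96*4 = 384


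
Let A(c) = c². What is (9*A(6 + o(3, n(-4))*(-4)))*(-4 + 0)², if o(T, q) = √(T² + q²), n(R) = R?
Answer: 28224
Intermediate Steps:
(9*A(6 + o(3, n(-4))*(-4)))*(-4 + 0)² = (9*(6 + √(3² + (-4)²)*(-4))²)*(-4 + 0)² = (9*(6 + √(9 + 16)*(-4))²)*(-4)² = (9*(6 + √25*(-4))²)*16 = (9*(6 + 5*(-4))²)*16 = (9*(6 - 20)²)*16 = (9*(-14)²)*16 = (9*196)*16 = 1764*16 = 28224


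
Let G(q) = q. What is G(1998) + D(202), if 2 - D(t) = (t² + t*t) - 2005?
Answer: -77603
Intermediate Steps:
D(t) = 2007 - 2*t² (D(t) = 2 - ((t² + t*t) - 2005) = 2 - ((t² + t²) - 2005) = 2 - (2*t² - 2005) = 2 - (-2005 + 2*t²) = 2 + (2005 - 2*t²) = 2007 - 2*t²)
G(1998) + D(202) = 1998 + (2007 - 2*202²) = 1998 + (2007 - 2*40804) = 1998 + (2007 - 81608) = 1998 - 79601 = -77603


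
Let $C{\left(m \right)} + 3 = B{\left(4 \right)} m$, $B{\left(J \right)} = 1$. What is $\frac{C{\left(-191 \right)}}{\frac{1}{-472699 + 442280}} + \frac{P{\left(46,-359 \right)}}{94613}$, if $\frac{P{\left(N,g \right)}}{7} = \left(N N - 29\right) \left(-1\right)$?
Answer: $\frac{558338357709}{94613} \approx 5.9013 \cdot 10^{6}$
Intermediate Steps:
$P{\left(N,g \right)} = 203 - 7 N^{2}$ ($P{\left(N,g \right)} = 7 \left(N N - 29\right) \left(-1\right) = 7 \left(N^{2} - 29\right) \left(-1\right) = 7 \left(-29 + N^{2}\right) \left(-1\right) = 7 \left(29 - N^{2}\right) = 203 - 7 N^{2}$)
$C{\left(m \right)} = -3 + m$ ($C{\left(m \right)} = -3 + 1 m = -3 + m$)
$\frac{C{\left(-191 \right)}}{\frac{1}{-472699 + 442280}} + \frac{P{\left(46,-359 \right)}}{94613} = \frac{-3 - 191}{\frac{1}{-472699 + 442280}} + \frac{203 - 7 \cdot 46^{2}}{94613} = - \frac{194}{\frac{1}{-30419}} + \left(203 - 14812\right) \frac{1}{94613} = - \frac{194}{- \frac{1}{30419}} + \left(203 - 14812\right) \frac{1}{94613} = \left(-194\right) \left(-30419\right) - \frac{14609}{94613} = 5901286 - \frac{14609}{94613} = \frac{558338357709}{94613}$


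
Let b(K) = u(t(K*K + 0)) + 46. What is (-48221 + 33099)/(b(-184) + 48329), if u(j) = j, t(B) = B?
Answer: -15122/82231 ≈ -0.18390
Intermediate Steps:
b(K) = 46 + K**2 (b(K) = (K*K + 0) + 46 = (K**2 + 0) + 46 = K**2 + 46 = 46 + K**2)
(-48221 + 33099)/(b(-184) + 48329) = (-48221 + 33099)/((46 + (-184)**2) + 48329) = -15122/((46 + 33856) + 48329) = -15122/(33902 + 48329) = -15122/82231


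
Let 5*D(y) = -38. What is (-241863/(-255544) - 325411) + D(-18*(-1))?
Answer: -415792644277/1277720 ≈ -3.2542e+5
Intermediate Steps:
D(y) = -38/5 (D(y) = (1/5)*(-38) = -38/5)
(-241863/(-255544) - 325411) + D(-18*(-1)) = (-241863/(-255544) - 325411) - 38/5 = (-241863*(-1/255544) - 325411) - 38/5 = (241863/255544 - 325411) - 38/5 = -83156586721/255544 - 38/5 = -415792644277/1277720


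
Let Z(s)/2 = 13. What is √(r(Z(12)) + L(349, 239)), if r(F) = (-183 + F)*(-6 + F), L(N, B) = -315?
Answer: I*√3455 ≈ 58.779*I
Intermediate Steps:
Z(s) = 26 (Z(s) = 2*13 = 26)
√(r(Z(12)) + L(349, 239)) = √((1098 + 26² - 189*26) - 315) = √((1098 + 676 - 4914) - 315) = √(-3140 - 315) = √(-3455) = I*√3455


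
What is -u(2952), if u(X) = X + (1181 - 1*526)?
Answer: -3607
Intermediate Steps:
u(X) = 655 + X (u(X) = X + (1181 - 526) = X + 655 = 655 + X)
-u(2952) = -(655 + 2952) = -1*3607 = -3607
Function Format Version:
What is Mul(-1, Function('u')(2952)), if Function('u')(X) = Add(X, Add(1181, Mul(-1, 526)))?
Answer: -3607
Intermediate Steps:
Function('u')(X) = Add(655, X) (Function('u')(X) = Add(X, Add(1181, -526)) = Add(X, 655) = Add(655, X))
Mul(-1, Function('u')(2952)) = Mul(-1, Add(655, 2952)) = Mul(-1, 3607) = -3607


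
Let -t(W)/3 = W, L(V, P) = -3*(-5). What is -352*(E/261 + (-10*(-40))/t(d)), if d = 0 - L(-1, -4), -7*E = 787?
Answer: -604384/203 ≈ -2977.3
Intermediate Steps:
E = -787/7 (E = -⅐*787 = -787/7 ≈ -112.43)
L(V, P) = 15
d = -15 (d = 0 - 1*15 = 0 - 15 = -15)
t(W) = -3*W
-352*(E/261 + (-10*(-40))/t(d)) = -352*(-787/7/261 + (-10*(-40))/((-3*(-15)))) = -352*(-787/7*1/261 + 400/45) = -352*(-787/1827 + 400*(1/45)) = -352*(-787/1827 + 80/9) = -352*1717/203 = -604384/203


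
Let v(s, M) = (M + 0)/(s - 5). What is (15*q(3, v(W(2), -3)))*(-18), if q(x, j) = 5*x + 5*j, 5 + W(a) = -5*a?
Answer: -8505/2 ≈ -4252.5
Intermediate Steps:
W(a) = -5 - 5*a
v(s, M) = M/(-5 + s)
q(x, j) = 5*j + 5*x
(15*q(3, v(W(2), -3)))*(-18) = (15*(5*(-3/(-5 + (-5 - 5*2))) + 5*3))*(-18) = (15*(5*(-3/(-5 + (-5 - 10))) + 15))*(-18) = (15*(5*(-3/(-5 - 15)) + 15))*(-18) = (15*(5*(-3/(-20)) + 15))*(-18) = (15*(5*(-3*(-1/20)) + 15))*(-18) = (15*(5*(3/20) + 15))*(-18) = (15*(¾ + 15))*(-18) = (15*(63/4))*(-18) = (945/4)*(-18) = -8505/2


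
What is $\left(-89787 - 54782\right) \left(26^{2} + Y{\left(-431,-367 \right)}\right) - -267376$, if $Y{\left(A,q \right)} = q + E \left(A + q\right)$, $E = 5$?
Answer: $532425865$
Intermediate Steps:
$Y{\left(A,q \right)} = 5 A + 6 q$ ($Y{\left(A,q \right)} = q + 5 \left(A + q\right) = q + \left(5 A + 5 q\right) = 5 A + 6 q$)
$\left(-89787 - 54782\right) \left(26^{2} + Y{\left(-431,-367 \right)}\right) - -267376 = \left(-89787 - 54782\right) \left(26^{2} + \left(5 \left(-431\right) + 6 \left(-367\right)\right)\right) - -267376 = - 144569 \left(676 - 4357\right) + 267376 = \left(-144569\right) \left(-3681\right) + 267376 = 532158489 + 267376 = 532425865$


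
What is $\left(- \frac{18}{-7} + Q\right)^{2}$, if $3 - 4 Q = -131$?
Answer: $\frac{255025}{196} \approx 1301.1$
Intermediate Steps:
$Q = \frac{67}{2}$ ($Q = \frac{3}{4} - - \frac{131}{4} = \frac{3}{4} + \frac{131}{4} = \frac{67}{2} \approx 33.5$)
$\left(- \frac{18}{-7} + Q\right)^{2} = \left(- \frac{18}{-7} + \frac{67}{2}\right)^{2} = \left(\left(-18\right) \left(- \frac{1}{7}\right) + \frac{67}{2}\right)^{2} = \left(\frac{18}{7} + \frac{67}{2}\right)^{2} = \left(\frac{505}{14}\right)^{2} = \frac{255025}{196}$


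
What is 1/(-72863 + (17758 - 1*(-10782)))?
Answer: -1/44323 ≈ -2.2562e-5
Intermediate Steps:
1/(-72863 + (17758 - 1*(-10782))) = 1/(-72863 + (17758 + 10782)) = 1/(-72863 + 28540) = 1/(-44323) = -1/44323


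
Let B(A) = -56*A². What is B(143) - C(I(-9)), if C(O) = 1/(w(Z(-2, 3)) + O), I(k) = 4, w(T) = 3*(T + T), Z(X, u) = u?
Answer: -25193169/22 ≈ -1.1451e+6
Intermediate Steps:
w(T) = 6*T (w(T) = 3*(2*T) = 6*T)
C(O) = 1/(18 + O) (C(O) = 1/(6*3 + O) = 1/(18 + O))
B(143) - C(I(-9)) = -56*143² - 1/(18 + 4) = -56*20449 - 1/22 = -1145144 - 1*1/22 = -1145144 - 1/22 = -25193169/22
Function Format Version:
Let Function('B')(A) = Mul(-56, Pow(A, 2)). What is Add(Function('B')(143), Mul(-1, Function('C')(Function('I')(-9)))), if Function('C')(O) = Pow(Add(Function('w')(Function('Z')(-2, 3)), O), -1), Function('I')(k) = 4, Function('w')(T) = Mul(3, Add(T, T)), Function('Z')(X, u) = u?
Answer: Rational(-25193169, 22) ≈ -1.1451e+6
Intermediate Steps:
Function('w')(T) = Mul(6, T) (Function('w')(T) = Mul(3, Mul(2, T)) = Mul(6, T))
Function('C')(O) = Pow(Add(18, O), -1) (Function('C')(O) = Pow(Add(Mul(6, 3), O), -1) = Pow(Add(18, O), -1))
Add(Function('B')(143), Mul(-1, Function('C')(Function('I')(-9)))) = Add(Mul(-56, Pow(143, 2)), Mul(-1, Pow(Add(18, 4), -1))) = Add(Mul(-56, 20449), Mul(-1, Pow(22, -1))) = Add(-1145144, Mul(-1, Rational(1, 22))) = Add(-1145144, Rational(-1, 22)) = Rational(-25193169, 22)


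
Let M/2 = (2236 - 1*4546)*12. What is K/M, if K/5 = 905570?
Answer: -452785/5544 ≈ -81.671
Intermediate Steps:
K = 4527850 (K = 5*905570 = 4527850)
M = -55440 (M = 2*((2236 - 1*4546)*12) = 2*((2236 - 4546)*12) = 2*(-2310*12) = 2*(-27720) = -55440)
K/M = 4527850/(-55440) = 4527850*(-1/55440) = -452785/5544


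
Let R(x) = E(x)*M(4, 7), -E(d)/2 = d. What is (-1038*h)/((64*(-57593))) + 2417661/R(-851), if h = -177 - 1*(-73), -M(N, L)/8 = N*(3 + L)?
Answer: -140159021493/31367451520 ≈ -4.4683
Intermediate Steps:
M(N, L) = -8*N*(3 + L)
E(d) = -2*d
h = -104 (h = -177 + 73 = -104)
R(x) = 640*x (R(x) = (-2*x)*(-8*4*(3 + 7)) = (-2*x)*(-8*4*10) = -2*x*(-320) = 640*x)
(-1038*h)/((64*(-57593))) + 2417661/R(-851) = (-1038*(-104))/((64*(-57593))) + 2417661/((640*(-851))) = 107952/(-3685952) + 2417661/(-544640) = 107952*(-1/3685952) + 2417661*(-1/544640) = -6747/230372 - 2417661/544640 = -140159021493/31367451520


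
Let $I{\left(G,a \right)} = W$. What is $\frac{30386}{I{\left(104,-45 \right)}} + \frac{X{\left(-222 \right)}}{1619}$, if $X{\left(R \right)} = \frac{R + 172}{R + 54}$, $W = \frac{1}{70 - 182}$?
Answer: $- \frac{462825939047}{135996} \approx -3.4032 \cdot 10^{6}$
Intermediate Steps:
$W = - \frac{1}{112}$ ($W = \frac{1}{70 - 182} = \frac{1}{-112} = - \frac{1}{112} \approx -0.0089286$)
$X{\left(R \right)} = \frac{172 + R}{54 + R}$
$I{\left(G,a \right)} = - \frac{1}{112}$
$\frac{30386}{I{\left(104,-45 \right)}} + \frac{X{\left(-222 \right)}}{1619} = \frac{30386}{- \frac{1}{112}} + \frac{\frac{1}{54 - 222} \left(172 - 222\right)}{1619} = 30386 \left(-112\right) + \frac{1}{-168} \left(-50\right) \frac{1}{1619} = -3403232 + \left(- \frac{1}{168}\right) \left(-50\right) \frac{1}{1619} = -3403232 + \frac{25}{84} \cdot \frac{1}{1619} = -3403232 + \frac{25}{135996} = - \frac{462825939047}{135996}$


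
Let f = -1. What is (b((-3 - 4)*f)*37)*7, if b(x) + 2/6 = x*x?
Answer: 37814/3 ≈ 12605.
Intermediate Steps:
b(x) = -1/3 + x**2 (b(x) = -1/3 + x*x = -1/3 + x**2)
(b((-3 - 4)*f)*37)*7 = ((-1/3 + ((-3 - 4)*(-1))**2)*37)*7 = ((-1/3 + (-7*(-1))**2)*37)*7 = ((-1/3 + 7**2)*37)*7 = ((-1/3 + 49)*37)*7 = ((146/3)*37)*7 = (5402/3)*7 = 37814/3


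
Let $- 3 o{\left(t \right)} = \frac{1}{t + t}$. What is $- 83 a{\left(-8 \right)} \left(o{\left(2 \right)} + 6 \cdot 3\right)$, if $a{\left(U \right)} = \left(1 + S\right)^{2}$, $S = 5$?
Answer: $-53535$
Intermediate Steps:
$o{\left(t \right)} = - \frac{1}{6 t}$ ($o{\left(t \right)} = - \frac{1}{3 \left(t + t\right)} = - \frac{1}{3 \cdot 2 t} = - \frac{\frac{1}{2} \frac{1}{t}}{3} = - \frac{1}{6 t}$)
$a{\left(U \right)} = 36$ ($a{\left(U \right)} = \left(1 + 5\right)^{2} = 6^{2} = 36$)
$- 83 a{\left(-8 \right)} \left(o{\left(2 \right)} + 6 \cdot 3\right) = \left(-83\right) 36 \left(- \frac{1}{6 \cdot 2} + 6 \cdot 3\right) = - 2988 \left(\left(- \frac{1}{6}\right) \frac{1}{2} + 18\right) = - 2988 \left(- \frac{1}{12} + 18\right) = \left(-2988\right) \frac{215}{12} = -53535$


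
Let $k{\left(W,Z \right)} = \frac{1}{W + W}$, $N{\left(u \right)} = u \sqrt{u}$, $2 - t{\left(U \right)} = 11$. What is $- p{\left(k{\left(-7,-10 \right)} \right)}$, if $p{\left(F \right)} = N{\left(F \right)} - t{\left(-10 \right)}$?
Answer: $-9 + \frac{i \sqrt{14}}{196} \approx -9.0 + 0.01909 i$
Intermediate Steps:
$t{\left(U \right)} = -9$ ($t{\left(U \right)} = 2 - 11 = -9$)
$N{\left(u \right)} = u^{\frac{3}{2}}$
$k{\left(W,Z \right)} = \frac{1}{2 W}$
$p{\left(F \right)} = 9 + F^{\frac{3}{2}}$ ($p{\left(F \right)} = F^{\frac{3}{2}} - -9 = F^{\frac{3}{2}} + 9 = 9 + F^{\frac{3}{2}}$)
$- p{\left(k{\left(-7,-10 \right)} \right)} = - (9 + \left(\frac{1}{2 \left(-7\right)}\right)^{\frac{3}{2}}) = - (9 + \left(\frac{1}{2} \left(- \frac{1}{7}\right)\right)^{\frac{3}{2}}) = - (9 + \left(- \frac{1}{14}\right)^{\frac{3}{2}}) = - (9 - \frac{i \sqrt{14}}{196}) = -9 + \frac{i \sqrt{14}}{196}$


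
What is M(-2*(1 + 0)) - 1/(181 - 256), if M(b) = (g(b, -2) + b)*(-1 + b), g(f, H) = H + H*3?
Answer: 2251/75 ≈ 30.013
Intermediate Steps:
g(f, H) = 4*H (g(f, H) = H + 3*H = 4*H)
M(b) = (-1 + b)*(-8 + b) (M(b) = (4*(-2) + b)*(-1 + b) = (-8 + b)*(-1 + b) = (-1 + b)*(-8 + b))
M(-2*(1 + 0)) - 1/(181 - 256) = (8 + (-2*(1 + 0))² - (-18)*(1 + 0)) - 1/(181 - 256) = (8 + (-2*1)² - (-18)) - 1/(-75) = (8 + (-2)² - 9*(-2)) - 1*(-1/75) = (8 + 4 + 18) + 1/75 = 30 + 1/75 = 2251/75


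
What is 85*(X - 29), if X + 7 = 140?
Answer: 8840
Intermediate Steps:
X = 133 (X = -7 + 140 = 133)
85*(X - 29) = 85*(133 - 29) = 85*104 = 8840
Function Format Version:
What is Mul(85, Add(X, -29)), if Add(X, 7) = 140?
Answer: 8840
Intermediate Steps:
X = 133 (X = Add(-7, 140) = 133)
Mul(85, Add(X, -29)) = Mul(85, Add(133, -29)) = Mul(85, 104) = 8840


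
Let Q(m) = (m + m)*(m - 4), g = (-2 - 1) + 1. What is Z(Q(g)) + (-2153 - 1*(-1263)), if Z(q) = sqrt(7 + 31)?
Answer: -890 + sqrt(38) ≈ -883.84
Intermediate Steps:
g = -2 (g = -3 + 1 = -2)
Q(m) = 2*m*(-4 + m) (Q(m) = (2*m)*(-4 + m) = 2*m*(-4 + m))
Z(q) = sqrt(38)
Z(Q(g)) + (-2153 - 1*(-1263)) = sqrt(38) + (-2153 - 1*(-1263)) = sqrt(38) + (-2153 + 1263) = sqrt(38) - 890 = -890 + sqrt(38)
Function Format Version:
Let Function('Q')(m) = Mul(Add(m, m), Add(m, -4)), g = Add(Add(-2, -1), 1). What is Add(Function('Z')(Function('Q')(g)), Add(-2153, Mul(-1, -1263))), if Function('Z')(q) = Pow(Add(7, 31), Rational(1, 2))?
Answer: Add(-890, Pow(38, Rational(1, 2))) ≈ -883.84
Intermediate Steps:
g = -2 (g = Add(-3, 1) = -2)
Function('Q')(m) = Mul(2, m, Add(-4, m)) (Function('Q')(m) = Mul(Mul(2, m), Add(-4, m)) = Mul(2, m, Add(-4, m)))
Function('Z')(q) = Pow(38, Rational(1, 2))
Add(Function('Z')(Function('Q')(g)), Add(-2153, Mul(-1, -1263))) = Add(Pow(38, Rational(1, 2)), Add(-2153, Mul(-1, -1263))) = Add(Pow(38, Rational(1, 2)), Add(-2153, 1263)) = Add(Pow(38, Rational(1, 2)), -890) = Add(-890, Pow(38, Rational(1, 2)))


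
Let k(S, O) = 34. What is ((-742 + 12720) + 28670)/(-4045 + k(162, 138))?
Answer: -40648/4011 ≈ -10.134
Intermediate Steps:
((-742 + 12720) + 28670)/(-4045 + k(162, 138)) = ((-742 + 12720) + 28670)/(-4045 + 34) = (11978 + 28670)/(-4011) = 40648*(-1/4011) = -40648/4011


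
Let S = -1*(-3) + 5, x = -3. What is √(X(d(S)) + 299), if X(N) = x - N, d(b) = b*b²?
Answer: 6*I*√6 ≈ 14.697*I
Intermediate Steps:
S = 8 (S = 3 + 5 = 8)
d(b) = b³
X(N) = -3 - N
√(X(d(S)) + 299) = √((-3 - 1*8³) + 299) = √((-3 - 1*512) + 299) = √((-3 - 512) + 299) = √(-515 + 299) = √(-216) = 6*I*√6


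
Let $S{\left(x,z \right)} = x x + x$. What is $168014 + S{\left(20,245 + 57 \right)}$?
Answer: $168434$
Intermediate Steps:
$S{\left(x,z \right)} = x + x^{2}$ ($S{\left(x,z \right)} = x^{2} + x = x + x^{2}$)
$168014 + S{\left(20,245 + 57 \right)} = 168014 + 20 \left(1 + 20\right) = 168014 + 20 \cdot 21 = 168014 + 420 = 168434$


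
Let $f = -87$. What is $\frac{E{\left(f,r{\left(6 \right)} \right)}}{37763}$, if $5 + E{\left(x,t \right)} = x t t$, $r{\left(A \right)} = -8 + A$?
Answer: $- \frac{353}{37763} \approx -0.0093478$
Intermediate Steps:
$E{\left(x,t \right)} = -5 + x t^{2}$ ($E{\left(x,t \right)} = -5 + x t t = -5 + t x t = -5 + x t^{2}$)
$\frac{E{\left(f,r{\left(6 \right)} \right)}}{37763} = \frac{-5 - 87 \left(-8 + 6\right)^{2}}{37763} = \left(-5 - 87 \left(-2\right)^{2}\right) \frac{1}{37763} = \left(-5 - 348\right) \frac{1}{37763} = \left(-353\right) \frac{1}{37763} = - \frac{353}{37763}$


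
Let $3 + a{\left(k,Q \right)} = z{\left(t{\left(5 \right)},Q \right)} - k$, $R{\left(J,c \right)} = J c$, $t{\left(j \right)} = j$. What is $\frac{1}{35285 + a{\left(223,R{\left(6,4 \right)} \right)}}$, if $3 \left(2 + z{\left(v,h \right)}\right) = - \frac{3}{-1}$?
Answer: $\frac{1}{35058} \approx 2.8524 \cdot 10^{-5}$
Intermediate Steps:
$z{\left(v,h \right)} = -1$ ($z{\left(v,h \right)} = -2 + \frac{\left(-3\right) \frac{1}{-1}}{3} = -2 + \frac{\left(-3\right) \left(-1\right)}{3} = -2 + \frac{1}{3} \cdot 3 = -2 + 1 = -1$)
$a{\left(k,Q \right)} = -4 - k$ ($a{\left(k,Q \right)} = -3 - \left(1 + k\right) = -4 - k$)
$\frac{1}{35285 + a{\left(223,R{\left(6,4 \right)} \right)}} = \frac{1}{35285 - 227} = \frac{1}{35058}$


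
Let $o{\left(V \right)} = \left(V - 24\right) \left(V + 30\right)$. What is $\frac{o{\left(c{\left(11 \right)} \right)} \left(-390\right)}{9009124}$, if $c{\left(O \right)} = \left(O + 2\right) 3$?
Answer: $- \frac{201825}{4504562} \approx -0.044805$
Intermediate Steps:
$c{\left(O \right)} = 6 + 3 O$ ($c{\left(O \right)} = \left(2 + O\right) 3 = 6 + 3 O$)
$o{\left(V \right)} = \left(-24 + V\right) \left(30 + V\right)$
$\frac{o{\left(c{\left(11 \right)} \right)} \left(-390\right)}{9009124} = \frac{\left(-720 + \left(6 + 3 \cdot 11\right)^{2} + 6 \left(6 + 3 \cdot 11\right)\right) \left(-390\right)}{9009124} = \left(-720 + \left(6 + 33\right)^{2} + 6 \left(6 + 33\right)\right) \left(-390\right) \frac{1}{9009124} = \left(-720 + 39^{2} + 6 \cdot 39\right) \left(-390\right) \frac{1}{9009124} = \left(-720 + 1521 + 234\right) \left(-390\right) \frac{1}{9009124} = 1035 \left(-390\right) \frac{1}{9009124} = \left(-403650\right) \frac{1}{9009124} = - \frac{201825}{4504562}$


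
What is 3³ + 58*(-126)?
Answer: -7281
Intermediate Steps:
3³ + 58*(-126) = 27 - 7308 = -7281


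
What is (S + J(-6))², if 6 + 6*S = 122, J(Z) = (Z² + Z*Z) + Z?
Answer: 65536/9 ≈ 7281.8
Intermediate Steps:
J(Z) = Z + 2*Z² (J(Z) = (Z² + Z²) + Z = 2*Z² + Z = Z + 2*Z²)
S = 58/3 (S = -1 + (⅙)*122 = -1 + 61/3 = 58/3 ≈ 19.333)
(S + J(-6))² = (58/3 - 6*(1 + 2*(-6)))² = (58/3 - 6*(1 - 12))² = (58/3 - 6*(-11))² = (58/3 + 66)² = (256/3)² = 65536/9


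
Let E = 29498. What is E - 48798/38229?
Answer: 375876748/12743 ≈ 29497.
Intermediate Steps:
E - 48798/38229 = 29498 - 48798/38229 = 29498 - 1*16266/12743 = 29498 - 16266/12743 = 375876748/12743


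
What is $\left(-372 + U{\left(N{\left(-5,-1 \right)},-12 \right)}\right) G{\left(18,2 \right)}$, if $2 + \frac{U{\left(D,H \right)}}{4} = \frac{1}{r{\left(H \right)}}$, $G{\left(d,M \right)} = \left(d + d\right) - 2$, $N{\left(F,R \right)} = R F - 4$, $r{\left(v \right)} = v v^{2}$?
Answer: $- \frac{2790737}{216} \approx -12920.0$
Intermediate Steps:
$r{\left(v \right)} = v^{3}$
$N{\left(F,R \right)} = -4 + F R$ ($N{\left(F,R \right)} = F R - 4 = -4 + F R$)
$G{\left(d,M \right)} = -2 + 2 d$ ($G{\left(d,M \right)} = 2 d - 2 = -2 + 2 d$)
$U{\left(D,H \right)} = -8 + \frac{4}{H^{3}}$
$\left(-372 + U{\left(N{\left(-5,-1 \right)},-12 \right)}\right) G{\left(18,2 \right)} = \left(-372 - \left(8 - \frac{4}{-1728}\right)\right) \left(-2 + 2 \cdot 18\right) = \left(-372 + \left(-8 + 4 \left(- \frac{1}{1728}\right)\right)\right) \left(-2 + 36\right) = \left(-372 - \frac{3457}{432}\right) 34 = \left(- \frac{164161}{432}\right) 34 = - \frac{2790737}{216}$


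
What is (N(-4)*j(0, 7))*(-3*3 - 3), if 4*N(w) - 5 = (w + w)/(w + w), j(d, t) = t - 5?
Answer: -36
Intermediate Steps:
j(d, t) = -5 + t
N(w) = 3/2 (N(w) = 5/4 + ((w + w)/(w + w))/4 = 5/4 + ((2*w)/((2*w)))/4 = 5/4 + ((2*w)*(1/(2*w)))/4 = 5/4 + (1/4)*1 = 5/4 + 1/4 = 3/2)
(N(-4)*j(0, 7))*(-3*3 - 3) = (3*(-5 + 7)/2)*(-3*3 - 3) = ((3/2)*2)*(-9 - 3) = 3*(-12) = -36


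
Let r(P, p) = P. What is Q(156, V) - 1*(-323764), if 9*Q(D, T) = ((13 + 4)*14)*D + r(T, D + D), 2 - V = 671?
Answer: 327815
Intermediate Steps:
V = -669 (V = 2 - 1*671 = 2 - 671 = -669)
Q(D, T) = T/9 + 238*D/9 (Q(D, T) = (((13 + 4)*14)*D + T)/9 = ((17*14)*D + T)/9 = (238*D + T)/9 = (T + 238*D)/9 = T/9 + 238*D/9)
Q(156, V) - 1*(-323764) = ((⅑)*(-669) + (238/9)*156) - 1*(-323764) = (-223/3 + 12376/3) + 323764 = 4051 + 323764 = 327815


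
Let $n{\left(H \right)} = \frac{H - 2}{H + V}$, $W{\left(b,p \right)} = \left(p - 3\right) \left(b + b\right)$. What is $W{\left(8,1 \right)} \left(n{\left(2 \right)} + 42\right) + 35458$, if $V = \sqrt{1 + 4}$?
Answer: $34114$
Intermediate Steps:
$W{\left(b,p \right)} = 2 b \left(-3 + p\right)$ ($W{\left(b,p \right)} = \left(-3 + p\right) 2 b = 2 b \left(-3 + p\right)$)
$V = \sqrt{5} \approx 2.2361$
$n{\left(H \right)} = \frac{-2 + H}{H + \sqrt{5}}$ ($n{\left(H \right)} = \frac{H - 2}{H + \sqrt{5}} = \frac{-2 + H}{H + \sqrt{5}}$)
$W{\left(8,1 \right)} \left(n{\left(2 \right)} + 42\right) + 35458 = 2 \cdot 8 \left(-3 + 1\right) \left(\frac{-2 + 2}{2 + \sqrt{5}} + 42\right) + 35458 = 2 \cdot 8 \left(-2\right) \left(\frac{1}{2 + \sqrt{5}} \cdot 0 + 42\right) + 35458 = - 32 \left(0 + 42\right) + 35458 = \left(-32\right) 42 + 35458 = -1344 + 35458 = 34114$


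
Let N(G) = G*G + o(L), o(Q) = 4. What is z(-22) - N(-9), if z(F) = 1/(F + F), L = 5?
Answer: -3741/44 ≈ -85.023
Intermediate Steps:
N(G) = 4 + G² (N(G) = G*G + 4 = G² + 4 = 4 + G²)
z(F) = 1/(2*F)
z(-22) - N(-9) = (½)/(-22) - (4 + (-9)²) = (½)*(-1/22) - (4 + 81) = -1/44 - 1*85 = -1/44 - 85 = -3741/44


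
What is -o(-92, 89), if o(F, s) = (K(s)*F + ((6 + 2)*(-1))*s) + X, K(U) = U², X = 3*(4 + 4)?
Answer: 729420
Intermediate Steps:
X = 24 (X = 3*8 = 24)
o(F, s) = 24 - 8*s + F*s² (o(F, s) = (s²*F + ((6 + 2)*(-1))*s) + 24 = (F*s² + (8*(-1))*s) + 24 = (F*s² - 8*s) + 24 = (-8*s + F*s²) + 24 = 24 - 8*s + F*s²)
-o(-92, 89) = -(24 - 8*89 - 92*89²) = -(24 - 712 - 92*7921) = -(24 - 712 - 728732) = -1*(-729420) = 729420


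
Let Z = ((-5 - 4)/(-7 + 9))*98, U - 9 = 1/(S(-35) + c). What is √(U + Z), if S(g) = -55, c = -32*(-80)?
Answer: I*√2710808295/2505 ≈ 20.785*I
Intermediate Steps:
c = 2560
U = 22546/2505 (U = 9 + 1/(-55 + 2560) = 9 + 1/2505 = 22546/2505 ≈ 9.0004)
Z = -441 (Z = -9/2*98 = -441)
√(U + Z) = √(22546/2505 - 441) = √(-1082159/2505) = I*√2710808295/2505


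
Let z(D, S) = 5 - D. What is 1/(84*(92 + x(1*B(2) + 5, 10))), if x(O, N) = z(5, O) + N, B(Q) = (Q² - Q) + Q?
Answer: 1/8568 ≈ 0.00011671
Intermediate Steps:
B(Q) = Q²
x(O, N) = N (x(O, N) = (5 - 1*5) + N = (5 - 5) + N = 0 + N = N)
1/(84*(92 + x(1*B(2) + 5, 10))) = 1/(84*(92 + 10)) = 1/(84*102) = 1/8568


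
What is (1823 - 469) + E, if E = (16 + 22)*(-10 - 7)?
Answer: 708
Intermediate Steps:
E = -646 (E = 38*(-17) = -646)
(1823 - 469) + E = (1823 - 469) - 646 = 1354 - 646 = 708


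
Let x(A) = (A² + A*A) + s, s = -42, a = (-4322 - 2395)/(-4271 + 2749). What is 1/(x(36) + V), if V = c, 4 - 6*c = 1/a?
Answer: 20151/51397723 ≈ 0.00039206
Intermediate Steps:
a = 6717/1522 (a = -6717/(-1522) = -6717*(-1/1522) = 6717/1522 ≈ 4.4133)
x(A) = -42 + 2*A² (x(A) = (A² + A*A) - 42 = (A² + A²) - 42 = 2*A² - 42 = -42 + 2*A²)
c = 12673/20151 (c = ⅔ - 1/(6*6717/1522) = ⅔ - ⅙*1522/6717 = ⅔ - 761/20151 = 12673/20151 ≈ 0.62890)
V = 12673/20151 ≈ 0.62890
1/(x(36) + V) = 1/((-42 + 2*36²) + 12673/20151) = 1/((-42 + 2*1296) + 12673/20151) = 1/((-42 + 2592) + 12673/20151) = 1/(2550 + 12673/20151) = 1/(51397723/20151) = 20151/51397723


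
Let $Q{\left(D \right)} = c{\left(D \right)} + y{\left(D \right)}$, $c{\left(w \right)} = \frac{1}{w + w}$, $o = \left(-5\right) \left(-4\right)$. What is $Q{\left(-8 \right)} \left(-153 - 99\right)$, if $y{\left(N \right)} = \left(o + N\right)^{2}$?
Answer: $- \frac{145089}{4} \approx -36272.0$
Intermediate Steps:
$o = 20$
$y{\left(N \right)} = \left(20 + N\right)^{2}$
$c{\left(w \right)} = \frac{1}{2 w}$
$Q{\left(D \right)} = \left(20 + D\right)^{2} + \frac{1}{2 D}$ ($Q{\left(D \right)} = \frac{1}{2 D} + \left(20 + D\right)^{2} = \left(20 + D\right)^{2} + \frac{1}{2 D}$)
$Q{\left(-8 \right)} \left(-153 - 99\right) = \left(\left(20 - 8\right)^{2} + \frac{1}{2 \left(-8\right)}\right) \left(-153 - 99\right) = \left(12^{2} + \frac{1}{2} \left(- \frac{1}{8}\right)\right) \left(-252\right) = \left(144 - \frac{1}{16}\right) \left(-252\right) = \frac{2303}{16} \left(-252\right) = - \frac{145089}{4}$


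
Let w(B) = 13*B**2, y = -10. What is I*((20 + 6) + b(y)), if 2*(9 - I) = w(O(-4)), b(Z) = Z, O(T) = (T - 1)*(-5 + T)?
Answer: -210456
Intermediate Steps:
O(T) = (-1 + T)*(-5 + T)
I = -26307/2 (I = 9 - 13*(5 + (-4)**2 - 6*(-4))**2/2 = 9 - 13*(5 + 16 + 24)**2/2 = 9 - 13*45**2/2 = 9 - 13*2025/2 = 9 - 1/2*26325 = 9 - 26325/2 = -26307/2 ≈ -13154.)
I*((20 + 6) + b(y)) = -26307*((20 + 6) - 10)/2 = -26307*(26 - 10)/2 = -26307/2*16 = -210456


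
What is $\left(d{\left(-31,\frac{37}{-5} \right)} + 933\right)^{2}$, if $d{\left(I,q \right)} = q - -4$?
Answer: $\frac{21603904}{25} \approx 8.6416 \cdot 10^{5}$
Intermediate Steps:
$d{\left(I,q \right)} = 4 + q$ ($d{\left(I,q \right)} = q + 4 = 4 + q$)
$\left(d{\left(-31,\frac{37}{-5} \right)} + 933\right)^{2} = \left(\left(4 + \frac{37}{-5}\right) + 933\right)^{2} = \left(\left(4 + 37 \left(- \frac{1}{5}\right)\right) + 933\right)^{2} = \left(\left(4 - \frac{37}{5}\right) + 933\right)^{2} = \left(- \frac{17}{5} + 933\right)^{2} = \left(\frac{4648}{5}\right)^{2} = \frac{21603904}{25}$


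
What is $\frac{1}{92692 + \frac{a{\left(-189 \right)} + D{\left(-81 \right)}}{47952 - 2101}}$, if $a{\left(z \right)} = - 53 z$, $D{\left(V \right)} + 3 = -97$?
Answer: $\frac{45851}{4250030809} \approx 1.0788 \cdot 10^{-5}$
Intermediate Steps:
$D{\left(V \right)} = -100$ ($D{\left(V \right)} = -3 - 97 = -100$)
$\frac{1}{92692 + \frac{a{\left(-189 \right)} + D{\left(-81 \right)}}{47952 - 2101}} = \frac{1}{92692 + \frac{\left(-53\right) \left(-189\right) - 100}{47952 - 2101}} = \frac{1}{92692 + \frac{10017 - 100}{45851}} = \frac{1}{92692 + 9917 \cdot \frac{1}{45851}} = \frac{1}{92692 + \frac{9917}{45851}} = \frac{1}{\frac{4250030809}{45851}} = \frac{45851}{4250030809}$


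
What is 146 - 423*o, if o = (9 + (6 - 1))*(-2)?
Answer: 11990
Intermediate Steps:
o = -28 (o = (9 + 5)*(-2) = 14*(-2) = -28)
146 - 423*o = 146 - 423*(-28) = 146 + 11844 = 11990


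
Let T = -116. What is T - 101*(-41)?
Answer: 4025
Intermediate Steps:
T - 101*(-41) = -116 - 101*(-41) = -116 + 4141 = 4025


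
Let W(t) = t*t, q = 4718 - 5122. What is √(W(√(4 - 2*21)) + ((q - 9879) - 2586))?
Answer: I*√12907 ≈ 113.61*I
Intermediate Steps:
q = -404
W(t) = t²
√(W(√(4 - 2*21)) + ((q - 9879) - 2586)) = √((√(4 - 2*21))² + ((-404 - 9879) - 2586)) = √((√(4 - 42))² + (-10283 - 2586)) = √((√(-38))² - 12869) = √((I*√38)² - 12869) = √(-38 - 12869) = √(-12907) = I*√12907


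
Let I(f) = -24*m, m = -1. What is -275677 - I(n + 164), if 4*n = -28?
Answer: -275701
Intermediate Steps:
n = -7 (n = (¼)*(-28) = -7)
I(f) = 24 (I(f) = -24*(-1) = 24)
-275677 - I(n + 164) = -275677 - 1*24 = -275677 - 24 = -275701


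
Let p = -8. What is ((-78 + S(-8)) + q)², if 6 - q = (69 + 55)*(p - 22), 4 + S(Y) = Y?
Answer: 13220496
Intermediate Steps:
S(Y) = -4 + Y
q = 3726 (q = 6 - (69 + 55)*(-8 - 22) = 6 - 124*(-30) = 6 - 1*(-3720) = 6 + 3720 = 3726)
((-78 + S(-8)) + q)² = ((-78 + (-4 - 8)) + 3726)² = ((-78 - 12) + 3726)² = (-90 + 3726)² = 3636² = 13220496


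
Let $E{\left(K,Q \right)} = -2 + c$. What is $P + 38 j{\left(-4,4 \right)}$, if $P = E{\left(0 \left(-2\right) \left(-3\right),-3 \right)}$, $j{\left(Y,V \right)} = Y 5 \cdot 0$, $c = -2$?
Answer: $-4$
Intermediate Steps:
$E{\left(K,Q \right)} = -4$ ($E{\left(K,Q \right)} = -2 - 2 = -4$)
$j{\left(Y,V \right)} = 0$ ($j{\left(Y,V \right)} = 5 Y 0 = 0$)
$P = -4$
$P + 38 j{\left(-4,4 \right)} = -4 + 38 \cdot 0 = -4 + 0 = -4$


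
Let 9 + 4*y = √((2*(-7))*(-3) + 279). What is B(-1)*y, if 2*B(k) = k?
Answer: 9/8 - √321/8 ≈ -1.1146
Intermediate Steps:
B(k) = k/2
y = -9/4 + √321/4 (y = -9/4 + √((2*(-7))*(-3) + 279)/4 = -9/4 + √(-14*(-3) + 279)/4 = -9/4 + √(42 + 279)/4 = -9/4 + √321/4 ≈ 2.2291)
B(-1)*y = ((½)*(-1))*(-9/4 + √321/4) = -(-9/4 + √321/4)/2 = 9/8 - √321/8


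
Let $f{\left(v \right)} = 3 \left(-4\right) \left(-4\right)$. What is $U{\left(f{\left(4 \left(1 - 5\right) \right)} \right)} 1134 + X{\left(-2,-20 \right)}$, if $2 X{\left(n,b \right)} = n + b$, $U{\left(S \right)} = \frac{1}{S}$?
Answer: $\frac{101}{8} \approx 12.625$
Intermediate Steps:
$f{\left(v \right)} = 48$ ($f{\left(v \right)} = \left(-12\right) \left(-4\right) = 48$)
$X{\left(n,b \right)} = \frac{b}{2} + \frac{n}{2}$ ($X{\left(n,b \right)} = \frac{n + b}{2} = \frac{b + n}{2} = \frac{b}{2} + \frac{n}{2}$)
$U{\left(f{\left(4 \left(1 - 5\right) \right)} \right)} 1134 + X{\left(-2,-20 \right)} = \frac{1}{48} \cdot 1134 + \left(\frac{1}{2} \left(-20\right) + \frac{1}{2} \left(-2\right)\right) = \frac{1}{48} \cdot 1134 - 11 = \frac{189}{8} - 11 = \frac{101}{8}$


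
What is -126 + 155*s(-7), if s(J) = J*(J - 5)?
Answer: 12894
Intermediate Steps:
s(J) = J*(-5 + J)
-126 + 155*s(-7) = -126 + 155*(-7*(-5 - 7)) = -126 + 155*(-7*(-12)) = -126 + 155*84 = -126 + 13020 = 12894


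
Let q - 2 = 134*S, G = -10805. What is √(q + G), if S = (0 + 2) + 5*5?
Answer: I*√7185 ≈ 84.764*I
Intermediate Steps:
S = 27 (S = 2 + 25 = 27)
q = 3620 (q = 2 + 134*27 = 2 + 3618 = 3620)
√(q + G) = √(3620 - 10805) = √(-7185) = I*√7185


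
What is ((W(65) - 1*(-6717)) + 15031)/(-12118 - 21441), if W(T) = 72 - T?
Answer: -21755/33559 ≈ -0.64826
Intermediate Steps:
((W(65) - 1*(-6717)) + 15031)/(-12118 - 21441) = (((72 - 1*65) - 1*(-6717)) + 15031)/(-12118 - 21441) = (((72 - 65) + 6717) + 15031)/(-33559) = ((7 + 6717) + 15031)*(-1/33559) = (6724 + 15031)*(-1/33559) = 21755*(-1/33559) = -21755/33559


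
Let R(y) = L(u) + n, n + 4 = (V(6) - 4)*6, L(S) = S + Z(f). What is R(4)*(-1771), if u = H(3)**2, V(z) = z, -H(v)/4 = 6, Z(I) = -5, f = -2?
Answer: -1025409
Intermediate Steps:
H(v) = -24 (H(v) = -4*6 = -24)
u = 576 (u = (-24)**2 = 576)
L(S) = -5 + S (L(S) = S - 5 = -5 + S)
n = 8 (n = -4 + (6 - 4)*6 = -4 + 2*6 = -4 + 12 = 8)
R(y) = 579 (R(y) = (-5 + 576) + 8 = 571 + 8 = 579)
R(4)*(-1771) = 579*(-1771) = -1025409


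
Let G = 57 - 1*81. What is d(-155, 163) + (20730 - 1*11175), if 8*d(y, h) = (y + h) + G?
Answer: 9553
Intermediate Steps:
G = -24 (G = 57 - 81 = -24)
d(y, h) = -3 + h/8 + y/8 (d(y, h) = ((y + h) - 24)/8 = ((h + y) - 24)/8 = (-24 + h + y)/8 = -3 + h/8 + y/8)
d(-155, 163) + (20730 - 1*11175) = (-3 + (⅛)*163 + (⅛)*(-155)) + (20730 - 1*11175) = (-3 + 163/8 - 155/8) + (20730 - 11175) = -2 + 9555 = 9553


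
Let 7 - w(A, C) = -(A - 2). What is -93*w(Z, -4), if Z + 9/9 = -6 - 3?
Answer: 465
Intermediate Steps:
Z = -10 (Z = -1 + (-6 - 3) = -1 - 9 = -10)
w(A, C) = 5 + A (w(A, C) = 7 - (-1)*(A - 2) = 7 - (-1)*(-2 + A) = 7 - (2 - A) = 7 + (-2 + A) = 5 + A)
-93*w(Z, -4) = -93*(5 - 10) = -93*(-5) = 465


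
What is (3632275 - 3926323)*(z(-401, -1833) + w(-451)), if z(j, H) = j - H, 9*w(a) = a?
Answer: -406341664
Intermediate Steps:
w(a) = a/9
(3632275 - 3926323)*(z(-401, -1833) + w(-451)) = (3632275 - 3926323)*((-401 - 1*(-1833)) + (1/9)*(-451)) = -294048*((-401 + 1833) - 451/9) = -294048*(1432 - 451/9) = -294048*12437/9 = -406341664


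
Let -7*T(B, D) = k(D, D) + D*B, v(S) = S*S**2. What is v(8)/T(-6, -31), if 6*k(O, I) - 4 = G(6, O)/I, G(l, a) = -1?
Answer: -666624/34721 ≈ -19.199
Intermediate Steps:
v(S) = S**3
k(O, I) = 2/3 - 1/(6*I) (k(O, I) = 2/3 + (-1/I)/6 = 2/3 - 1/(6*I))
T(B, D) = -B*D/7 - (-1 + 4*D)/(42*D) (T(B, D) = -((-1 + 4*D)/(6*D) + D*B)/7 = -((-1 + 4*D)/(6*D) + B*D)/7 = -(B*D + (-1 + 4*D)/(6*D))/7 = -B*D/7 - (-1 + 4*D)/(42*D))
v(8)/T(-6, -31) = 8**3/(-2/21 + (1/42)/(-31) - 1/7*(-6)*(-31)) = 512/(-2/21 + (1/42)*(-1/31) - 186/7) = 512/(-2/21 - 1/1302 - 186/7) = 512/(-34721/1302) = 512*(-1302/34721) = -666624/34721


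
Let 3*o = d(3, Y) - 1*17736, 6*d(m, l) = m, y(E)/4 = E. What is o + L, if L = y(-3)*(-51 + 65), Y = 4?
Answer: -36479/6 ≈ -6079.8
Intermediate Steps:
y(E) = 4*E
d(m, l) = m/6
o = -35471/6 (o = ((⅙)*3 - 1*17736)/3 = (½ - 17736)/3 = (⅓)*(-35471/2) = -35471/6 ≈ -5911.8)
L = -168 (L = (4*(-3))*(-51 + 65) = -12*14 = -168)
o + L = -35471/6 - 168 = -36479/6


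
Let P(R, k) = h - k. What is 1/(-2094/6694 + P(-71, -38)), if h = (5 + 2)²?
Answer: 3347/290142 ≈ 0.011536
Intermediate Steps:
h = 49 (h = 7² = 49)
P(R, k) = 49 - k
1/(-2094/6694 + P(-71, -38)) = 1/(-2094/6694 + (49 - 1*(-38))) = 1/(-2094*1/6694 + (49 + 38)) = 1/(-1047/3347 + 87) = 1/(290142/3347) = 3347/290142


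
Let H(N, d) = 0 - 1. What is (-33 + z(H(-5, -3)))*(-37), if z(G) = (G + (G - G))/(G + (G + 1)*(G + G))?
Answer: 1184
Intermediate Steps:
H(N, d) = -1
z(G) = G/(G + 2*G*(1 + G)) (z(G) = (G + 0)/(G + (1 + G)*(2*G)) = G/(G + 2*G*(1 + G)))
(-33 + z(H(-5, -3)))*(-37) = (-33 + 1/(3 + 2*(-1)))*(-37) = (-33 + 1/(3 - 2))*(-37) = (-33 + 1/1)*(-37) = (-33 + 1)*(-37) = -32*(-37) = 1184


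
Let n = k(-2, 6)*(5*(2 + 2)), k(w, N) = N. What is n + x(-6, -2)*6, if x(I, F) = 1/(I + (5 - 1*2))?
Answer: 118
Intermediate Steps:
x(I, F) = 1/(3 + I) (x(I, F) = 1/(I + (5 - 2)) = 1/(I + 3) = 1/(3 + I))
n = 120 (n = 6*(5*(2 + 2)) = 6*(5*4) = 6*20 = 120)
n + x(-6, -2)*6 = 120 + 6/(3 - 6) = 120 + 6/(-3) = 120 - ⅓*6 = 120 - 2 = 118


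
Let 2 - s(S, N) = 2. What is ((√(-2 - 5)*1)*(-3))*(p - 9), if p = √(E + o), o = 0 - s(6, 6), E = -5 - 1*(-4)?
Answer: √7*(3 + 27*I) ≈ 7.9373 + 71.435*I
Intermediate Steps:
s(S, N) = 0 (s(S, N) = 2 - 1*2 = 2 - 2 = 0)
E = -1 (E = -5 + 4 = -1)
o = 0 (o = 0 - 1*0 = 0 + 0 = 0)
p = I (p = √(-1 + 0) = √(-1) = I ≈ 1.0*I)
((√(-2 - 5)*1)*(-3))*(p - 9) = ((√(-2 - 5)*1)*(-3))*(I - 9) = ((√(-7)*1)*(-3))*(-9 + I) = (((I*√7)*1)*(-3))*(-9 + I) = ((I*√7)*(-3))*(-9 + I) = (-3*I*√7)*(-9 + I) = -3*I*√7*(-9 + I)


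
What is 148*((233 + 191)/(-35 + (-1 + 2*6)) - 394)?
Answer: -182780/3 ≈ -60927.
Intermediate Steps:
148*((233 + 191)/(-35 + (-1 + 2*6)) - 394) = 148*(424/(-35 + (-1 + 12)) - 394) = 148*(424/(-35 + 11) - 394) = 148*(424/(-24) - 394) = 148*(424*(-1/24) - 394) = 148*(-53/3 - 394) = 148*(-1235/3) = -182780/3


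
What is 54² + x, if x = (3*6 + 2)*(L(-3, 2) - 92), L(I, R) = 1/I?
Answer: 3208/3 ≈ 1069.3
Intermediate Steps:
x = -5540/3 (x = (3*6 + 2)*(1/(-3) - 92) = (18 + 2)*(-⅓ - 92) = 20*(-277/3) = -5540/3 ≈ -1846.7)
54² + x = 54² - 5540/3 = 2916 - 5540/3 = 3208/3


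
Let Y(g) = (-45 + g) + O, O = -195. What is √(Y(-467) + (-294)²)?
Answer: √85729 ≈ 292.79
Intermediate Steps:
Y(g) = -240 + g (Y(g) = (-45 + g) - 195 = -240 + g)
√(Y(-467) + (-294)²) = √((-240 - 467) + (-294)²) = √(-707 + 86436) = √85729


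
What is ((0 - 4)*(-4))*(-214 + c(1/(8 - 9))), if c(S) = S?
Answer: -3440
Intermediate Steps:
((0 - 4)*(-4))*(-214 + c(1/(8 - 9))) = ((0 - 4)*(-4))*(-214 + 1/(8 - 9)) = (-4*(-4))*(-214 + 1/(-1)) = 16*(-214 - 1) = 16*(-215) = -3440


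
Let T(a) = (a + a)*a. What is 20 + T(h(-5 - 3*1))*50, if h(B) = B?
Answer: 6420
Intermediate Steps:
T(a) = 2*a² (T(a) = (2*a)*a = 2*a²)
20 + T(h(-5 - 3*1))*50 = 20 + (2*(-5 - 3*1)²)*50 = 20 + (2*(-5 - 3)²)*50 = 20 + (2*(-8)²)*50 = 20 + (2*64)*50 = 20 + 128*50 = 20 + 6400 = 6420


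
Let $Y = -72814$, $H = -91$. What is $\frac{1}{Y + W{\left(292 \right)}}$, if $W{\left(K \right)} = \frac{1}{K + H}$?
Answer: $- \frac{201}{14635613} \approx -1.3734 \cdot 10^{-5}$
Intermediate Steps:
$W{\left(K \right)} = \frac{1}{-91 + K}$ ($W{\left(K \right)} = \frac{1}{K - 91} = \frac{1}{-91 + K}$)
$\frac{1}{Y + W{\left(292 \right)}} = \frac{1}{-72814 + \frac{1}{-91 + 292}} = \frac{1}{-72814 + \frac{1}{201}} = \frac{1}{- \frac{14635613}{201}} = - \frac{201}{14635613}$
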